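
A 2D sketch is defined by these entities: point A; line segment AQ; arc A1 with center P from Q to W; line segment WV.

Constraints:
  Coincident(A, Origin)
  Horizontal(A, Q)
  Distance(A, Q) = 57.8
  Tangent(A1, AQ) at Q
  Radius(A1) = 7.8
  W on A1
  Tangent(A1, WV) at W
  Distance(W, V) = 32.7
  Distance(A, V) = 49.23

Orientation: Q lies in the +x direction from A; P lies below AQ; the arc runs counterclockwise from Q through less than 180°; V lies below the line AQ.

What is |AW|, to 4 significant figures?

51.02

Checks: |PW| = 7.800 ✓; ∠(PW, WV) = 90.00° ✓; |WV| = 32.70 ✓; |AV| = 49.23 ✓.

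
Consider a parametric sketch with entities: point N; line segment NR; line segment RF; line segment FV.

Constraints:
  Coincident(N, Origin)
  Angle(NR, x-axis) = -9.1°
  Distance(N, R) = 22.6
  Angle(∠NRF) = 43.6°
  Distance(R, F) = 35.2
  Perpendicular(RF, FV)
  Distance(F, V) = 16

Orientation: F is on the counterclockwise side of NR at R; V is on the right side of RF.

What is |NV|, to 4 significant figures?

36.77

N is at the origin; NR runs at -9.1° with length 22.6, so R = 22.6·(cos -9.1°, sin -9.1°) = (22.32, -3.574). ∠NRF = 43.6°, so RF runs at -9.1° + (180° − 43.6°) = 127.3° from the x-axis; with |RF| = 35.2, F = R + 35.2·(cos 127.3°, sin 127.3°) = (0.9848, 24.43). RF ⟂ FV; with |FV| = 16.0 on the right of RF, V = F + 16.0·(0.7955, 0.6060) = (13.71, 34.12). Then |NV| = |V − N| = 36.77.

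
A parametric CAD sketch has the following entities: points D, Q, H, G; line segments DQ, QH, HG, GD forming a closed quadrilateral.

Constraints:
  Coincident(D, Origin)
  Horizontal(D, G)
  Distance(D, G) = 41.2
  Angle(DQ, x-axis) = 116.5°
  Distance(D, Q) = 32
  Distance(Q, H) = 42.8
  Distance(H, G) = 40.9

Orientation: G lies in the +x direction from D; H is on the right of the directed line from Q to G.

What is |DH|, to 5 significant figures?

11.170

D is at the origin; D and G share the same y with |DG| = 41.2 and G in +x, so G = (41.2, 0). DQ runs at 116.5° with |DQ| = 32.0, so Q = (-14.278, 28.638). H is determined by |QH| = 42.8 and |HG| = 40.9 together: it lies at the intersection of circle(Q, 42.8) and circle(G, 40.9). With |QG| = 62.434, the foot of the radical line on QG is 32.490 from Q and the perpendicular offset is √(42.8² − 32.490²) = 27.861. Taking the right-of-QG solution: H = (1.8131, -11.022).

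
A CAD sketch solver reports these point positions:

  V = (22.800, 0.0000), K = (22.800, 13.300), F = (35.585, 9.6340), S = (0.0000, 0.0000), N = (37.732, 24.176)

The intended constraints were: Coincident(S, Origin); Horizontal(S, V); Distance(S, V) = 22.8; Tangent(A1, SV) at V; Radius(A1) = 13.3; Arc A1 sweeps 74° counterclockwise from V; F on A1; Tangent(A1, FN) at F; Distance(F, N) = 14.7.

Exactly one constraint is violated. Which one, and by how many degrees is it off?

Tangent(A1, FN) at F — off by 7.60°.

S = (0.00, 0.00) ✓; S.y = 0.00, V.y = 0.00 ✓; |SV| = 22.80 ✓; ∠(KV, VS) = 90.00° ✓; |KV| = 13.30 ✓; bearing(K→F) − bearing(K→V) = 74.00° ✓; |KF| = 13.30 ✓; ∠(KF, FN) = 82.40° ✗; |FN| = 14.70 ✓.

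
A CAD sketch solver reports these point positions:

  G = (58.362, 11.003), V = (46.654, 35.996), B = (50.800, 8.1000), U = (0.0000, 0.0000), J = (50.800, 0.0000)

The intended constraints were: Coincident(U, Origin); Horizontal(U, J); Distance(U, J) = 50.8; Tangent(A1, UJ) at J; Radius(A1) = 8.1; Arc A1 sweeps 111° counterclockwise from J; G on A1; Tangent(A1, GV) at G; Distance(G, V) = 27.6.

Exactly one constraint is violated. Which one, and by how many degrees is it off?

Tangent(A1, GV) at G — off by 4.10°.

U = (0.00, 0.00) ✓; U.y = 0.00, J.y = 0.00 ✓; |UJ| = 50.80 ✓; ∠(BJ, JU) = 90.00° ✓; |BJ| = 8.100 ✓; bearing(B→G) − bearing(B→J) = 111.0° ✓; |BG| = 8.100 ✓; ∠(BG, GV) = 85.90° ✗; |GV| = 27.60 ✓.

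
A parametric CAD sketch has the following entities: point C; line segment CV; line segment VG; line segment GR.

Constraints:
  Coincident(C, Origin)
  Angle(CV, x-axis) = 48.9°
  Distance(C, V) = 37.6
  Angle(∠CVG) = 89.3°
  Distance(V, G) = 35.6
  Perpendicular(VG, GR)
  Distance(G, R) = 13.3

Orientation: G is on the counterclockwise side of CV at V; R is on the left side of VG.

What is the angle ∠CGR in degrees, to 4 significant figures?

43.07°

∠CVG = 89.3°, so VG runs at 48.9° + (180° − 89.3°) = 139.6° from the x-axis; with |VG| = 35.6, G = V + 35.6·(cos 139.6°, sin 139.6°) = (-2.393, 51.41). VG ⟂ GR; with |GR| = 13.3 on the left of VG, R = G + 13.3·(-0.6481, -0.7615) = (-11.01, 41.28). Then cos ∠CGR = GC·GR / (|GC||GR|), giving 43.07°.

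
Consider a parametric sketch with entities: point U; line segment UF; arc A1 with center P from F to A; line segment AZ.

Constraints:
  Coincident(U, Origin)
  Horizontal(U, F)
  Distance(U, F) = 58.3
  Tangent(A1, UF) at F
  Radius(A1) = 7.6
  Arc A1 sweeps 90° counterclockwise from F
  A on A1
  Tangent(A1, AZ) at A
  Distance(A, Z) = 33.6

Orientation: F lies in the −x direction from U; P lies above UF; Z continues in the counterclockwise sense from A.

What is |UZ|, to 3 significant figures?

65.3

On A1, F sits at bearing -90° from P; a 90° counterclockwise sweep puts A at bearing 0°, so A = P + 7.6·(cos 0°, sin 0°) = (-50.7, 7.60). Tangency of A1 to AZ means the radius PA is perpendicular to AZ, so AZ runs along (−sin 0°, cos 0°); with |AZ| = 33.6, Z = (-50.7, 41.2). Then |UZ| = |Z − U| = 65.3.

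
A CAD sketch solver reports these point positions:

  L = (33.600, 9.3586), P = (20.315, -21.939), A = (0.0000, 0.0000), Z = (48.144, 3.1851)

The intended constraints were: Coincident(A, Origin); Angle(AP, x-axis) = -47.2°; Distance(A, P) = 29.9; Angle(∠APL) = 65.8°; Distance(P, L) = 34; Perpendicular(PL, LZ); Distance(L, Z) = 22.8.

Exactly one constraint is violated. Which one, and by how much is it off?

Distance(L, Z) = 22.8 — off by 7.00.

A = (0.00, 0.00) ✓; AP at -47.20° ✓; |AP| = 29.90 ✓; ∠APL = 65.80° ✓; |PL| = 34.00 ✓; ∠(PL, LZ) = 90.00° ✓; |LZ| = 15.80 ✗.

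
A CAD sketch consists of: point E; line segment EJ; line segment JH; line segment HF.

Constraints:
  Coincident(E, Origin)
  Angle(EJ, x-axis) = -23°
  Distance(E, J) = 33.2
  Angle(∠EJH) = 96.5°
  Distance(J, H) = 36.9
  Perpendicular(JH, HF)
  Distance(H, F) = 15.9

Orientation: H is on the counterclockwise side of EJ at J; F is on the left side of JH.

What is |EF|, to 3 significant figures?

44.1

E is at the origin; EJ runs at -23.0° with length 33.2, so J = 33.2·(cos -23.0°, sin -23.0°) = (30.6, -13.0). ∠EJH = 96.5°, so JH runs at -23.0° + (180° − 96.5°) = 60.5° from the x-axis; with |JH| = 36.9, H = J + 36.9·(cos 60.5°, sin 60.5°) = (48.7, 19.1). The perpendicularity gives HF at right angles to JH; with |HF| = 15.9 on the left of JH, F = H + 15.9·(-0.870, 0.492) = (34.9, 27.0). Then |EF| = |F − E| = 44.1.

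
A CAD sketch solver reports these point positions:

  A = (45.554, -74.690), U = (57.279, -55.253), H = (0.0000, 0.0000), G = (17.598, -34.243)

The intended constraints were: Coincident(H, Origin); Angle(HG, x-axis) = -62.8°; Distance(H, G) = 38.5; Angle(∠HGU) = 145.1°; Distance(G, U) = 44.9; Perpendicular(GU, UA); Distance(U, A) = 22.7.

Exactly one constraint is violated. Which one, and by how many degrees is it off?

Perpendicular(GU, UA) — off by 3.20°.

H = (0.00, 0.00) ✓; HG at -62.80° ✓; |HG| = 38.50 ✓; ∠HGU = 145.1° ✓; |GU| = 44.90 ✓; ∠(GU, UA) = 93.20° ✗; |UA| = 22.70 ✓.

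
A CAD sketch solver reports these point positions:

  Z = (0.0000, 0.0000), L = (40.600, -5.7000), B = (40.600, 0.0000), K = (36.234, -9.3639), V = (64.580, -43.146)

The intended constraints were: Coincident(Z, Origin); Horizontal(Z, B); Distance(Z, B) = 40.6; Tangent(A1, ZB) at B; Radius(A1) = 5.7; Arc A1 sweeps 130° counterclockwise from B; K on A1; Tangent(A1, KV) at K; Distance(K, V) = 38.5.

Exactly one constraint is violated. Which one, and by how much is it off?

Distance(K, V) = 38.5 — off by 5.60.

Z = (0.00, 0.00) ✓; Z.y = 0.00, B.y = 0.00 ✓; |ZB| = 40.60 ✓; ∠(LB, BZ) = 90.00° ✓; |LB| = 5.700 ✓; bearing(L→K) − bearing(L→B) = 130.0° ✓; |LK| = 5.700 ✓; ∠(LK, KV) = 90.00° ✓; |KV| = 44.10 ✗.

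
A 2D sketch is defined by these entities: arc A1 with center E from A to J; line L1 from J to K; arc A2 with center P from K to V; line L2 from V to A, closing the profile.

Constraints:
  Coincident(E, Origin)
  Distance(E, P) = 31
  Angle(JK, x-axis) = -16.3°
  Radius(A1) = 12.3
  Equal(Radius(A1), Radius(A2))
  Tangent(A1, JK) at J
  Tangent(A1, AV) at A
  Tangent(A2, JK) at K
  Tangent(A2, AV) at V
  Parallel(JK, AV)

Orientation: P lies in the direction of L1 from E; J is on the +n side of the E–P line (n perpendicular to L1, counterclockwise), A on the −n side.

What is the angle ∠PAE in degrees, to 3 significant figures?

68.4°

E is at the origin and P lies 31.0 along u from E, so P = 31.0·u = (29.8, -8.70). Tangency of A1 to both parallel lines with radius 12.3 puts J and A at E ± 12.3·n: J = (3.45, 11.8), A = (-3.45, -11.8). Then cos ∠PAE = AP·AE / (|AP||AE|), giving 68.4°.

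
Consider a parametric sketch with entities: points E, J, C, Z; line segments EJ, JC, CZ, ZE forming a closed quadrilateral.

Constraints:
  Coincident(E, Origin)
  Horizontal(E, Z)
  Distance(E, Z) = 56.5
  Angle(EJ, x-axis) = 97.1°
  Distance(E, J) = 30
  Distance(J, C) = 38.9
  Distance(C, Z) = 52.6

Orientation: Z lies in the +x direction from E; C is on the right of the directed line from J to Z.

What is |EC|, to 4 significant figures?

9.416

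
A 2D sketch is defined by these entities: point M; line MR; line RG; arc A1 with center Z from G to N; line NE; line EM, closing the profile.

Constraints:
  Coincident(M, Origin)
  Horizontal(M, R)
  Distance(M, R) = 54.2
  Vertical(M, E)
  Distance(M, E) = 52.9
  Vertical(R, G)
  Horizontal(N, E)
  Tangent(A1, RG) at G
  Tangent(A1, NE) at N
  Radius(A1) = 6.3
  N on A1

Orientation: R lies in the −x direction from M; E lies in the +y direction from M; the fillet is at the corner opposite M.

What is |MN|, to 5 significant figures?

71.364

M is at the origin; MR is horizontal with |MR| = 54.2 and R on the −x side, so R = (-54.200, 0.0000). ME is vertical with |ME| = 52.9 and E on the +y side, so E = (0.0000, 52.900). The virtual corner opposite M is at (-54.200, 52.900). Since A1 is tangent to RG there, ZG ⟂ RG and the tangent condition forces ZN to be normal to NE, with radius 6.3, so the center Z sits 6.3 in from both sides at Z = (-47.900, 46.600). That places the tangent points at G = (-54.200, 46.600) on RG and N = (-47.900, 52.900) on NE. Then |MN| = |N − M| = 71.364.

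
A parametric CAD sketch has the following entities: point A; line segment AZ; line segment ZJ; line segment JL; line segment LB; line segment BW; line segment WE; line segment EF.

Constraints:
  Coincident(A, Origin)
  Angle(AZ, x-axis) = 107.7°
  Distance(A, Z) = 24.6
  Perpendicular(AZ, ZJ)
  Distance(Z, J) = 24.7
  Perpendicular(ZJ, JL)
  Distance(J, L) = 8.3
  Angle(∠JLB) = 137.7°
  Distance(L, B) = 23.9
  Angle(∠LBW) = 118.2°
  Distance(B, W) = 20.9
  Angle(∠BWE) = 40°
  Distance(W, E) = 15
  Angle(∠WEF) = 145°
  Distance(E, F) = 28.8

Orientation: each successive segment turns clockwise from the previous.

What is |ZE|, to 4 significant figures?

14.45

A is at the origin; AZ runs at 107.7° with length 24.6, so Z = (-7.479, 23.44). The perpendicularity gives ZJ at right angles to AZ, so ZJ runs at 17.70°; with |ZJ| = 24.7, J = (16.05, 30.95). The perpendicularity gives JL at right angles to ZJ, so JL runs at -72.30°; with |JL| = 8.3, L = (18.57, 23.04). ∠JLB = 137.7° gives LB at -114.6° from the x-axis; with |LB| = 23.9, B = (8.626, 1.307). ∠LBW = 118.2° gives BW at -176.4° from the x-axis; with |BW| = 20.9, W = (-12.23, -0.005066). ∠BWE = 40.0° gives WE at 43.60° from the x-axis; with |WE| = 15.0, E = (-1.370, 10.34). Then |ZE| = |E − Z| = 14.45.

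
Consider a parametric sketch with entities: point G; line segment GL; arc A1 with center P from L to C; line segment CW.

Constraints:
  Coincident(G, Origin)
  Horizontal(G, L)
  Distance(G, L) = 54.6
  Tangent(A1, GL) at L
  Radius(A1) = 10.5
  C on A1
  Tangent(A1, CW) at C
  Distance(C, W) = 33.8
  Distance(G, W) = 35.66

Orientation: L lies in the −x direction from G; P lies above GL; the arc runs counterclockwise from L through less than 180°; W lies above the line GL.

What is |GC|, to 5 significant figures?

47.269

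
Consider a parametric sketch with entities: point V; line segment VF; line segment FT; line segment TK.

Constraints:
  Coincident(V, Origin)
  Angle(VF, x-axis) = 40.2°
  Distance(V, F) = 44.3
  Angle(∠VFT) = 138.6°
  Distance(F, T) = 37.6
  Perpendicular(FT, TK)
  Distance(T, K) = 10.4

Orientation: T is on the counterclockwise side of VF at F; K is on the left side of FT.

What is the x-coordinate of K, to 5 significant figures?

29.040

V is at the origin; VF runs at 40.2° with length 44.3, so F = 44.3·(cos 40.2°, sin 40.2°) = (33.836, 28.594). ∠VFT = 138.6°, so FT runs at 40.2° + (180° − 138.6°) = 81.600° from the x-axis; with |FT| = 37.6, T = F + 37.6·(cos 81.600°, sin 81.600°) = (39.329, 65.790). FT ⟂ TK; with |TK| = 10.4 on the left of FT, K = T + 10.4·(-0.98927, 0.14608) = (29.040, 67.310). So K.x = 29.040.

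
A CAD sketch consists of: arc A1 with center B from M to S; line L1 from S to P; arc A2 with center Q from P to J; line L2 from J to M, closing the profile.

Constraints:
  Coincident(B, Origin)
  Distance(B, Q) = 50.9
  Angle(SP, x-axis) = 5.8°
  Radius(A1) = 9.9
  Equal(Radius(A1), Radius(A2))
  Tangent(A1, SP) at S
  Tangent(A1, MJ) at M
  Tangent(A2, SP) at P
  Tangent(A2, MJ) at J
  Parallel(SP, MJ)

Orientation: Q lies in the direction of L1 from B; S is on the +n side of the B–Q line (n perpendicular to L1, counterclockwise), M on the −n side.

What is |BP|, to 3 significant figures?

51.9

The slot axis is L1's direction at 5.8°, so u = (cos 5.8°, sin 5.8°) = (0.995, 0.101) and n = (−sin 5.8°, cos 5.8°) = (-0.101, 0.995). B is at the origin and Q lies 50.9 along u from B, so Q = 50.9·u = (50.6, 5.14). Tangency of A1 to both parallel lines with radius 9.9 puts S and M at B ± 9.9·n: S = (-1.00, 9.85), M = (1.00, -9.85). Equal radii place P and J the same way about Q: P = Q + 9.9·n = (49.6, 15.0), J = Q − 9.9·n = (51.6, -4.71). Then |BP| = |P − B| = 51.9.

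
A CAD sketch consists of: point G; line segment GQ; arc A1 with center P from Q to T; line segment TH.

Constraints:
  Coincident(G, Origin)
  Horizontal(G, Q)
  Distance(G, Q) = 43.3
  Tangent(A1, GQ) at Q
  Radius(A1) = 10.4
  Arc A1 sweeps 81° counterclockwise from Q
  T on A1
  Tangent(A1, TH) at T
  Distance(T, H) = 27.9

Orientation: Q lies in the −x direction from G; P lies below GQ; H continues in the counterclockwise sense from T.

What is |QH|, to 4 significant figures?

39.17

On A1, Q sits at bearing 90° from P; an 81° counterclockwise sweep puts T at bearing 171°, so T = P + 10.4·(cos 171°, sin 171°) = (-53.57, -8.773). Since A1 is tangent to TH there, PT ⟂ TH, so TH runs along (−sin 171°, cos 171°); with |TH| = 27.9, H = (-57.94, -36.33). Then |QH| = |H − Q| = 39.17.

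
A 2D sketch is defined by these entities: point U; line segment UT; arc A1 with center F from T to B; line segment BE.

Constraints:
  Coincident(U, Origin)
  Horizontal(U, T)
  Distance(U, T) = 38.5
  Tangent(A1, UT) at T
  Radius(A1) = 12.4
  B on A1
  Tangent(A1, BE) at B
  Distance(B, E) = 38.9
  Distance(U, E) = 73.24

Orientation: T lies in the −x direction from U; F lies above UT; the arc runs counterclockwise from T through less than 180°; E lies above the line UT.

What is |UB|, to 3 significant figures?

35.1

Checks: |FB| = 12.40 ✓; ∠(FB, BE) = 90.00° ✓; |BE| = 38.90 ✓; |UE| = 73.24 ✓.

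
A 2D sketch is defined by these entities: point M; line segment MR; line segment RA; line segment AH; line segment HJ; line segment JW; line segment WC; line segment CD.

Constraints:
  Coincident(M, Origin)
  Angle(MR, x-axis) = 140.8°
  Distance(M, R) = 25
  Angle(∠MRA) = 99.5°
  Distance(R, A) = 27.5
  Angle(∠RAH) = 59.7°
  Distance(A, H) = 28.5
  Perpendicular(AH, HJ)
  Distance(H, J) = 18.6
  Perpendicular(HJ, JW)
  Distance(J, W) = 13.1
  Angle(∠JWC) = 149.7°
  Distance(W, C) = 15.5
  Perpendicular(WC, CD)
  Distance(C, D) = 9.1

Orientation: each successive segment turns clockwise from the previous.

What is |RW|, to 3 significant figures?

5.36

M is at the origin; MR runs at 140.8° with length 25.0, so R = (-19.4, 15.8). ∠MRA = 99.5° gives RA at 60.3° from the x-axis; with |RA| = 27.5, A = (-5.75, 39.7). ∠RAH = 59.7° gives AH at -60.0° from the x-axis; with |AH| = 28.5, H = (8.50, 15.0). AH is perpendicular to HJ, so HJ runs at -150°; with |HJ| = 18.6, J = (-7.61, 5.71). HJ is perpendicular to JW, so JW runs at 120°; with |JW| = 13.1, W = (-14.2, 17.1). Then |RW| = |W − R| = 5.36.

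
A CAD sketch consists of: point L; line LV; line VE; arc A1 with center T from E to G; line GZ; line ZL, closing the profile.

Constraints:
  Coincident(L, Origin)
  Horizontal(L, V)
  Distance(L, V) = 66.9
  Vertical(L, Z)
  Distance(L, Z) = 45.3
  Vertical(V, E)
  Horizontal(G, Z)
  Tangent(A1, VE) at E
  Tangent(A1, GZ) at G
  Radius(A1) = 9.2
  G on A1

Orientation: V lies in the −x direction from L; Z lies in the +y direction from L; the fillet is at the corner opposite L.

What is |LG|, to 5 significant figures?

73.358

L is at the origin; L and V share the same y with |LV| = 66.9 and V on the −x side, so V = (-66.900, 0.0000). LZ is vertical with |LZ| = 45.3 and Z on the +y side, so Z = (0.0000, 45.300). The virtual corner opposite L is at (-66.900, 45.300). A1 meets VE tangentially, so TE is at right angles to VE and since A1 is tangent to GZ there, TG ⟂ GZ, with radius 9.2, so the center T sits 9.2 in from both sides at T = (-57.700, 36.100). That places the tangent points at E = (-66.900, 36.100) on VE and G = (-57.700, 45.300) on GZ. Then |LG| = |G − L| = 73.358.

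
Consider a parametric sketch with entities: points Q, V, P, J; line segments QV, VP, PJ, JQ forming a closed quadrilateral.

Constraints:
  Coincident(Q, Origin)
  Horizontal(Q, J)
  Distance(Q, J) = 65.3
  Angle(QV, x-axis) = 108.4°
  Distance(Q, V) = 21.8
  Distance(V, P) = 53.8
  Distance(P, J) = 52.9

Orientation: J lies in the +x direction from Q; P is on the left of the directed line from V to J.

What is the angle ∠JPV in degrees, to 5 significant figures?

89.448°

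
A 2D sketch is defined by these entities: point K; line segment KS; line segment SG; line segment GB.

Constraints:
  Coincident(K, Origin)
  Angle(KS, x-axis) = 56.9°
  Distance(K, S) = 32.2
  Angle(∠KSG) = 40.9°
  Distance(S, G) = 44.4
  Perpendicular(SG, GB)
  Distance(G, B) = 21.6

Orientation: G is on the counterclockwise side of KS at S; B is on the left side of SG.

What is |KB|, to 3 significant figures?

20.1

K is at the origin; KS runs at 56.9° with length 32.2, so S = 32.2·(cos 56.9°, sin 56.9°) = (17.6, 27.0). ∠KSG = 40.9°, so SG runs at 56.9° + (180° − 40.9°) = 196° from the x-axis; with |SG| = 44.4, G = S + 44.4·(cos 196°, sin 196°) = (-25.1, 14.7). The perpendicularity gives GB at right angles to SG; with |GB| = 21.6 on the left of SG, B = G + 21.6·(0.276, -0.961) = (-19.1, -6.03). Then |KB| = |B − K| = 20.1.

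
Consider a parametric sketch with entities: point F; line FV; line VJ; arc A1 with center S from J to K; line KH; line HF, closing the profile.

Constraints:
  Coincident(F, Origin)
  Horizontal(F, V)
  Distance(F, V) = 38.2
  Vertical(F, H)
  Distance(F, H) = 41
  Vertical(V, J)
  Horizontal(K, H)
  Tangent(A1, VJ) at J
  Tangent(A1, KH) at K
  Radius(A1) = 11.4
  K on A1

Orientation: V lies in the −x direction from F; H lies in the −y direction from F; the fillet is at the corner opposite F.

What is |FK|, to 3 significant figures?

49.0

The virtual corner opposite F is at (-38.2, -41.0). The tangent condition forces SJ to be normal to VJ and A1 meets KH tangentially, so SK is at right angles to KH, with radius 11.4, so the center S sits 11.4 in from both sides at S = (-26.8, -29.6). That places the tangent points at J = (-38.2, -29.6) on VJ and K = (-26.8, -41.0) on KH. Then |FK| = |K − F| = 49.0.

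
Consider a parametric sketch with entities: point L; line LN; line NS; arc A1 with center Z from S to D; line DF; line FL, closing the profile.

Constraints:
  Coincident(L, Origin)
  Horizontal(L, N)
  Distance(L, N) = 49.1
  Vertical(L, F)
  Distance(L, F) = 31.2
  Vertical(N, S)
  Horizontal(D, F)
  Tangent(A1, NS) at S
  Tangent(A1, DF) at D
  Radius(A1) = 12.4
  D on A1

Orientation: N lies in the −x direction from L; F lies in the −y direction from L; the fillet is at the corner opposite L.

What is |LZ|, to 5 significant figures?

41.235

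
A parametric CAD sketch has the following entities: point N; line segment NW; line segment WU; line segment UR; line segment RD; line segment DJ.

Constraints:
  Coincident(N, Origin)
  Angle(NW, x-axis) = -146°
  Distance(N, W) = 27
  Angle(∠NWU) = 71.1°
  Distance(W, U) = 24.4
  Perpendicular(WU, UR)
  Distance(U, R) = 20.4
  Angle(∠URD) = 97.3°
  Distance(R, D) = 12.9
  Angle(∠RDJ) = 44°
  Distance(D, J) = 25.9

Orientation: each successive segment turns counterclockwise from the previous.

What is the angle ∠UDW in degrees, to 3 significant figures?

57.9°

N is at the origin; NW runs at -146.0° with length 27.0, so W = (-22.4, -15.1). ∠NWU = 71.1° gives WU at -37.1° from the x-axis; with |WU| = 24.4, U = (-2.92, -29.8). The perpendicularity gives UR at right angles to WU, so UR runs at 52.9°; with |UR| = 20.4, R = (9.38, -13.5). ∠URD = 97.3° gives RD at 136° from the x-axis; with |RD| = 12.9, D = (0.166, -4.52). Then cos ∠UDW = DU·DW / (|DU||DW|), giving 57.9°.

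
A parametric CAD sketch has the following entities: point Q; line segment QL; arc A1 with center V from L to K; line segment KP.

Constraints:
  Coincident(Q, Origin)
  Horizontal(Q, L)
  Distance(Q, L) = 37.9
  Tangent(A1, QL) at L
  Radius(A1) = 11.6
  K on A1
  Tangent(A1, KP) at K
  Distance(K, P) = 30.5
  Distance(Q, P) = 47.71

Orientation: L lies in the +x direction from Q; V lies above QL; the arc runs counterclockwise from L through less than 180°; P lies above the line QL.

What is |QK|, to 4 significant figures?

50.11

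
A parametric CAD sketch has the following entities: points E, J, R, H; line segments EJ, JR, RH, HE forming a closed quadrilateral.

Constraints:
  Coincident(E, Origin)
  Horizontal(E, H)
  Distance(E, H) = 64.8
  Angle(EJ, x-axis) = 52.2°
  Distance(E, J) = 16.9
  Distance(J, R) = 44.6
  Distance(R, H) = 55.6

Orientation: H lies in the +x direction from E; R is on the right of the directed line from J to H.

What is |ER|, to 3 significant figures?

35.6

Checks: |JR| = 44.60 ✓; |RH| = 55.60 ✓.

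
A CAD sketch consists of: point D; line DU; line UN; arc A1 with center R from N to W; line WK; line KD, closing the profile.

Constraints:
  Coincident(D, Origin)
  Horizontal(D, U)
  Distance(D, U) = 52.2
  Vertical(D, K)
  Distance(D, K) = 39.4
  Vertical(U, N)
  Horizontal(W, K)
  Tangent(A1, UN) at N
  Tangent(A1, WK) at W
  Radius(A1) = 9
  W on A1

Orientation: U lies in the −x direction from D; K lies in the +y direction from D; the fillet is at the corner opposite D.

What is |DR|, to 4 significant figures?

52.82

D is at the origin; D and U share the same y with |DU| = 52.2 and U on the −x side, so U = (-52.20, 0.000). D and K share the same x with |DK| = 39.4 and K on the +y side, so K = (0.000, 39.40). The virtual corner opposite D is at (-52.20, 39.40). The tangent condition forces RN to be normal to UN and since A1 is tangent to WK there, RW ⟂ WK, with radius 9.0, so the center R sits 9.0 in from both sides at R = (-43.20, 30.40). Then |DR| = |R − D| = 52.82.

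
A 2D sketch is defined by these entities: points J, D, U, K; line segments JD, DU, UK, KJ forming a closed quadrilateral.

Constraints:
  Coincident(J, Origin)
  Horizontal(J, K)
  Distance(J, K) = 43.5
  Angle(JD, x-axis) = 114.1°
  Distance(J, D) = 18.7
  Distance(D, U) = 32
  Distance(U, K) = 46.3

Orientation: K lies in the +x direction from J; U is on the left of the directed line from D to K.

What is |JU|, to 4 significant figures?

41.34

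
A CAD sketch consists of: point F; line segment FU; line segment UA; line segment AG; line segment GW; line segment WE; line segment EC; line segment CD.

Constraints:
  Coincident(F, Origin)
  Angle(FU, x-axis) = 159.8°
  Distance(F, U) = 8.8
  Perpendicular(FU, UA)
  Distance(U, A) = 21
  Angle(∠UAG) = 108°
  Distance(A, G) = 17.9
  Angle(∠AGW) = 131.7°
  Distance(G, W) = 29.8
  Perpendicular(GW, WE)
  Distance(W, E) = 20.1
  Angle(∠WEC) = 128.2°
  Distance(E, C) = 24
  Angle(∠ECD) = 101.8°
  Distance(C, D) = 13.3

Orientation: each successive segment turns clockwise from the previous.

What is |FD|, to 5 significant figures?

5.5739

F is at the origin; FU runs at 159.8° with length 8.8, so U = (-8.2587, 3.0386). FU ⟂ UA, so UA runs at 69.800°; with |UA| = 21.0, A = (-1.0075, 22.747). ∠UAG = 108.0° gives AG at -2.2000° from the x-axis; with |AG| = 17.9, G = (16.879, 22.060). ∠AGW = 131.7° gives GW at -50.500° from the x-axis; with |GW| = 29.8, W = (35.834, -0.93458). GW is perpendicular to WE, so WE runs at -140.50°; with |WE| = 20.1, E = (20.325, -13.720). ∠WEC = 128.2° gives EC at 167.70° from the x-axis; with |EC| = 24.0, C = (-3.1243, -8.6070). ∠ECD = 101.8° gives CD at 89.500° from the x-axis; with |CD| = 13.3, D = (-3.0082, 4.6925). Then |FD| = |D − F| = 5.5739.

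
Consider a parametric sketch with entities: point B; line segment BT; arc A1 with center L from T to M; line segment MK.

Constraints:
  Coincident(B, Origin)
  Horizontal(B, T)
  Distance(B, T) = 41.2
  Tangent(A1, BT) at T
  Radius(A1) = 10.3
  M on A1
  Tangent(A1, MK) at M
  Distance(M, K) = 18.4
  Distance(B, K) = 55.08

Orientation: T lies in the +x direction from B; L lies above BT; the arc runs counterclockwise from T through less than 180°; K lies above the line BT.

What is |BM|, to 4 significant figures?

52.75

Checks: |LM| = 10.30 ✓; ∠(LM, MK) = 90.00° ✓; |MK| = 18.40 ✓; |BK| = 55.08 ✓.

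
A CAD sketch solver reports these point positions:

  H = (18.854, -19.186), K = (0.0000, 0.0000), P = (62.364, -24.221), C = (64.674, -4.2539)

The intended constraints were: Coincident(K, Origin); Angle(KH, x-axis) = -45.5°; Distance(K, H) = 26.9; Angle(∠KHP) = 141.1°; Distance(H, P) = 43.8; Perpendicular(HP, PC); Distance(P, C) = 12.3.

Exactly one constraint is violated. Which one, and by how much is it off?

Distance(P, C) = 12.3 — off by 7.80.

K = (0.00, 0.00) ✓; KH at -45.50° ✓; |KH| = 26.90 ✓; ∠KHP = 141.1° ✓; |HP| = 43.80 ✓; ∠(HP, PC) = 90.00° ✓; |PC| = 20.10 ✗.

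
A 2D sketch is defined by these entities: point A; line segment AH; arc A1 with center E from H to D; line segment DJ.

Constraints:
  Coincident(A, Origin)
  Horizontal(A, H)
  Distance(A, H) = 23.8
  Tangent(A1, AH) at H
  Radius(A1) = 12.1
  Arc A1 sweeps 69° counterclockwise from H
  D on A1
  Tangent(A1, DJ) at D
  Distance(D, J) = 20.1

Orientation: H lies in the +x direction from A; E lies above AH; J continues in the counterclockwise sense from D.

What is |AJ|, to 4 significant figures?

49.93

A is at the origin; A and H share the same y with |AH| = 23.8 and H on the +x side, so H = (23.80, 0.000). Tangency of A1 to AH means the radius EH is perpendicular to AH, so E = H + (0, 12.1) = (23.80, 12.10). On A1, H sits at bearing -90° from E; a 69° counterclockwise sweep puts D at bearing -21°, so D = E + 12.1·(cos -21°, sin -21°) = (35.10, 7.764). A1 meets DJ tangentially, so ED is at right angles to DJ, so DJ runs along (−sin -21°, cos -21°); with |DJ| = 20.1, J = (42.30, 26.53). Then |AJ| = |J − A| = 49.93.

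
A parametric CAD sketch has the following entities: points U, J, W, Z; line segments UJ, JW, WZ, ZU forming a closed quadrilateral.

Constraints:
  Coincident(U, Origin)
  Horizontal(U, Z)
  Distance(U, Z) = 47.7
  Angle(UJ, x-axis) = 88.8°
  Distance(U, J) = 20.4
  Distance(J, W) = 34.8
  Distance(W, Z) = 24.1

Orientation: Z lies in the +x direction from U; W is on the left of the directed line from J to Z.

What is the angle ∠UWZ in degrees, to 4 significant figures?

90.83°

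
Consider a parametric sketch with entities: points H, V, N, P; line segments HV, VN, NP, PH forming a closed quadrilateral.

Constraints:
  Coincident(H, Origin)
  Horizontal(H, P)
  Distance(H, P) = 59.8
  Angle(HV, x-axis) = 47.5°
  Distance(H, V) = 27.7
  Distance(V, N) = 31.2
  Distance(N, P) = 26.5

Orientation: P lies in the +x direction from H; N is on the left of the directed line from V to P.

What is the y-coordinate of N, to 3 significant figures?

24.5

Checks: |VN| = 31.20 ✓; |NP| = 26.50 ✓.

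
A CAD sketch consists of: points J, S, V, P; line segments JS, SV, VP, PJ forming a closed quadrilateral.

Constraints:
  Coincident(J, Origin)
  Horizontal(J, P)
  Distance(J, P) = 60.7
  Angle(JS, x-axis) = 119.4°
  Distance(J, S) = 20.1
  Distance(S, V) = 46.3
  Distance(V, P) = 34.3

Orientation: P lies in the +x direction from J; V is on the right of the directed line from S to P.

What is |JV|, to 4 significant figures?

29.32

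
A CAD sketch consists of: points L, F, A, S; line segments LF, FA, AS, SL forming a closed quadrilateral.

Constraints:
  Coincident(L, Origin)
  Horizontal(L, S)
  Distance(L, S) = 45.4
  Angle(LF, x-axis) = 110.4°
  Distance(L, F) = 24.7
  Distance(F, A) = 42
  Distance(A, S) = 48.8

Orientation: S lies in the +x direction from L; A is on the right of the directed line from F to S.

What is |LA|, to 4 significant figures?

17.95

Checks: LF at 110.4° ✓; |FA| = 42.00 ✓; |AS| = 48.80 ✓.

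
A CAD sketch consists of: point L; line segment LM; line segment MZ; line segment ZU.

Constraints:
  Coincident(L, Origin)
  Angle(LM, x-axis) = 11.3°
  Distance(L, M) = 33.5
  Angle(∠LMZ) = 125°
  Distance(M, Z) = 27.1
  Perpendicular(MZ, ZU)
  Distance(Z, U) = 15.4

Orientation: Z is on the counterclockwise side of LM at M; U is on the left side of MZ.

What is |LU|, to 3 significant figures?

47.9

L is at the origin; LM runs at 11.3° with length 33.5, so M = 33.5·(cos 11.3°, sin 11.3°) = (32.9, 6.56). ∠LMZ = 125.0°, so MZ runs at 11.3° + (180° − 125.0°) = 66.3° from the x-axis; with |MZ| = 27.1, Z = M + 27.1·(cos 66.3°, sin 66.3°) = (43.7, 31.4). MZ is perpendicular to ZU; with |ZU| = 15.4 on the left of MZ, U = Z + 15.4·(-0.916, 0.402) = (29.6, 37.6). Then |LU| = |U − L| = 47.9.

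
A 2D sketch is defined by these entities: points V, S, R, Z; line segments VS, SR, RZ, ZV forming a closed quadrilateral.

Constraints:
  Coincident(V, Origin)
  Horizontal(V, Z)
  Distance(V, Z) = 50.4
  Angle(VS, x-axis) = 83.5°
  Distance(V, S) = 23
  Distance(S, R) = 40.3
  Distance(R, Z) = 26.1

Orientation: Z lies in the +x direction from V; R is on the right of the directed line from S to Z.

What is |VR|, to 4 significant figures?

27.99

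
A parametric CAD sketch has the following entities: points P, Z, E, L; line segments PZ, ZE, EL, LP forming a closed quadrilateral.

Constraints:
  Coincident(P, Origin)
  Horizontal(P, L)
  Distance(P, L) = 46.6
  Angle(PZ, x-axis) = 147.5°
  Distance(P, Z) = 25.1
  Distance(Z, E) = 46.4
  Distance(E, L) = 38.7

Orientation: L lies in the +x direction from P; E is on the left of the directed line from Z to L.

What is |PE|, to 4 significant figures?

37.33

P is at the origin; PL is horizontal with |PL| = 46.6 and L in +x, so L = (46.6, 0). PZ runs at 147.5° with |PZ| = 25.1, so Z = (-21.17, 13.49). E is determined by |ZE| = 46.4 and |EL| = 38.7 together: it lies at the intersection of circle(Z, 46.4) and circle(L, 38.7). With |ZL| = 69.10, the foot of the radical line on ZL is 39.29 from Z and the perpendicular offset is √(46.4² − 39.29²) = 24.68. Taking the left-of-ZL solution: E = (22.18, 30.03).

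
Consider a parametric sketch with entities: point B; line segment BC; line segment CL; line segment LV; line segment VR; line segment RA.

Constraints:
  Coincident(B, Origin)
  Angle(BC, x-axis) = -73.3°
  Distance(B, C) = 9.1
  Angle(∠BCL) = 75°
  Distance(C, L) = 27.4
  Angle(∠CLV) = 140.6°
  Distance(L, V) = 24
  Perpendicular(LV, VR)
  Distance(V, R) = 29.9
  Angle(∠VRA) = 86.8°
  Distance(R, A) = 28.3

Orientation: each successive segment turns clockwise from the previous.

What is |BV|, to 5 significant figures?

44.064

B is at the origin; BC runs at -73.3° with length 9.1, so C = (2.6150, -8.7162). ∠BCL = 75.0° gives CL at -178.30° from the x-axis; with |CL| = 27.4, L = (-24.773, -9.5290). ∠CLV = 140.6° gives LV at 142.30° from the x-axis; with |LV| = 24.0, V = (-43.762, 5.1476). Then |BV| = |V − B| = 44.064.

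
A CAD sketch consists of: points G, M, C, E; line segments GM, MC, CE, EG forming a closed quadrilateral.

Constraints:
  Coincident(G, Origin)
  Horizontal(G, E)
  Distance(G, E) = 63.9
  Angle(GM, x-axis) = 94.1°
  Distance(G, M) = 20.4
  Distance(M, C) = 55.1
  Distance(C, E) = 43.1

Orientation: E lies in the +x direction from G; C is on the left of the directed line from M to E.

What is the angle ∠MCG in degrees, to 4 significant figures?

17.61°

G is at the origin; GE is horizontal with |GE| = 63.9 and E in +x, so E = (63.9, 0). GM runs at 94.1° with |GM| = 20.4, so M = (-1.459, 20.35). C is determined by |MC| = 55.1 and |CE| = 43.1 together: it lies at the intersection of circle(M, 55.1) and circle(E, 43.1). With |ME| = 68.45, the foot of the radical line on ME is 42.83 from M and the perpendicular offset is √(55.1² − 42.83²) = 34.66. Taking the left-of-ME solution: C = (49.74, 40.71).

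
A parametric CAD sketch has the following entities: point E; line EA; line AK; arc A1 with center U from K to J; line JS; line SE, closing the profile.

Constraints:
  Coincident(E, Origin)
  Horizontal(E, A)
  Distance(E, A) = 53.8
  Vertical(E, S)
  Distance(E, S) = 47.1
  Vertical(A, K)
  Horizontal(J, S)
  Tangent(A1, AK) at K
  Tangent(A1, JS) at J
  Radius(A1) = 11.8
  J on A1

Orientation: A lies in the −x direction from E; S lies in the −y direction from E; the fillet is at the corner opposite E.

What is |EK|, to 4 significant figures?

64.35

The virtual corner opposite E is at (-53.80, -47.10). Since A1 is tangent to AK there, UK ⟂ AK and tangency of A1 to JS means the radius UJ is perpendicular to JS, with radius 11.8, so the center U sits 11.8 in from both sides at U = (-42.00, -35.30). That places the tangent points at K = (-53.80, -35.30) on AK and J = (-42.00, -47.10) on JS. Then |EK| = |K − E| = 64.35.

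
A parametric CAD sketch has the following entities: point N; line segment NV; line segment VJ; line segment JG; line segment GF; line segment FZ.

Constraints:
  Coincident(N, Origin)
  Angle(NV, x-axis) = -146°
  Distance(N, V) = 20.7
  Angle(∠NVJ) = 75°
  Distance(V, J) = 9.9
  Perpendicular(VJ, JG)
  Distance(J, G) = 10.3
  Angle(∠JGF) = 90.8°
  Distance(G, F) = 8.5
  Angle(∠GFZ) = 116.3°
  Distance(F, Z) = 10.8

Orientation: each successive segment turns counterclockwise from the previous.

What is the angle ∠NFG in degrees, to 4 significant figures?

68.35°

N is at the origin; NV runs at -146.0° with length 20.7, so V = (-17.16, -11.58). ∠NVJ = 75.0° gives VJ at -41.00° from the x-axis; with |VJ| = 9.9, J = (-9.689, -18.07). VJ ⟂ JG, so JG runs at 49.00°; with |JG| = 10.3, G = (-2.932, -10.30). ∠JGF = 90.8° gives GF at 138.2° from the x-axis; with |GF| = 8.5, F = (-9.269, -4.631). Then cos ∠NFG = FN·FG / (|FN||FG|), giving 68.35°.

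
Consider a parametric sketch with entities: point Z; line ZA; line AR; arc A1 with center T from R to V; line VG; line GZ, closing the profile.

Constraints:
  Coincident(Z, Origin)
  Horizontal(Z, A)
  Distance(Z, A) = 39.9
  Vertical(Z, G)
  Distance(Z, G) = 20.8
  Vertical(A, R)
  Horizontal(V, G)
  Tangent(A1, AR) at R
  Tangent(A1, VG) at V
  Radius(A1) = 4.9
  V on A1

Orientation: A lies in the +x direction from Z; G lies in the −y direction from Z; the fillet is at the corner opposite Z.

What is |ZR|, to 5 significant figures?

42.951

The virtual corner opposite Z is at (39.900, -20.800). The tangent condition forces TR to be normal to AR and A1 meets VG tangentially, so TV is at right angles to VG, with radius 4.9, so the center T sits 4.9 in from both sides at T = (35.000, -15.900). That places the tangent points at R = (39.900, -15.900) on AR and V = (35.000, -20.800) on VG. Then |ZR| = |R − Z| = 42.951.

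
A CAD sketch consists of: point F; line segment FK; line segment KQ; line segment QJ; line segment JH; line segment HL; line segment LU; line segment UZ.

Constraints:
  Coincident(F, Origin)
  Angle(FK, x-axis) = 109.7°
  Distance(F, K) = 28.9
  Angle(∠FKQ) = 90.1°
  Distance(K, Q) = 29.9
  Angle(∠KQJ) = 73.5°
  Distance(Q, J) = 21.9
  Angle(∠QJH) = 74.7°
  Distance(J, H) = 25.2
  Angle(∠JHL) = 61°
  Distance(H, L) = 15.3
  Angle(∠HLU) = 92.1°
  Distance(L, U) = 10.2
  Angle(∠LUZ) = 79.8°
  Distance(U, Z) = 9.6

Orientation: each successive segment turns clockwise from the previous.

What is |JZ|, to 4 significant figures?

14.52

F is at the origin; FK runs at 109.7° with length 28.9, so K = (-9.742, 27.21). ∠FKQ = 90.1° gives KQ at 19.80° from the x-axis; with |KQ| = 29.9, Q = (18.39, 37.34). ∠KQJ = 73.5° gives QJ at -86.70° from the x-axis; with |QJ| = 21.9, J = (19.65, 15.47). ∠QJH = 74.7° gives JH at 168.0° from the x-axis; with |JH| = 25.2, H = (-4.998, 20.71). ∠JHL = 61.0° gives HL at 49.00° from the x-axis; with |HL| = 15.3, L = (5.039, 32.26). ∠HLU = 92.1° gives LU at -38.90° from the x-axis; with |LU| = 10.2, U = (12.98, 25.85). ∠LUZ = 79.8° gives UZ at -139.1° from the x-axis; with |UZ| = 9.6, Z = (5.721, 19.57). Then |JZ| = |Z − J| = 14.52.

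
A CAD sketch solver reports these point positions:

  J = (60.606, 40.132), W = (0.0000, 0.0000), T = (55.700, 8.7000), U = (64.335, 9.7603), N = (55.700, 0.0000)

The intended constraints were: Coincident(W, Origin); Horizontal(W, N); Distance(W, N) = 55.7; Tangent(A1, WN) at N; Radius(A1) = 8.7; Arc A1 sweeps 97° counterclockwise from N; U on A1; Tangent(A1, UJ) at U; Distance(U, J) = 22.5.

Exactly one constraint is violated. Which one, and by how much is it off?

Distance(U, J) = 22.5 — off by 8.10.

W = (0.00, 0.00) ✓; W.y = 0.00, N.y = 0.00 ✓; |WN| = 55.70 ✓; ∠(TN, NW) = 90.00° ✓; |TN| = 8.700 ✓; bearing(T→U) − bearing(T→N) = 97.00° ✓; |TU| = 8.700 ✓; ∠(TU, UJ) = 90.00° ✓; |UJ| = 30.60 ✗.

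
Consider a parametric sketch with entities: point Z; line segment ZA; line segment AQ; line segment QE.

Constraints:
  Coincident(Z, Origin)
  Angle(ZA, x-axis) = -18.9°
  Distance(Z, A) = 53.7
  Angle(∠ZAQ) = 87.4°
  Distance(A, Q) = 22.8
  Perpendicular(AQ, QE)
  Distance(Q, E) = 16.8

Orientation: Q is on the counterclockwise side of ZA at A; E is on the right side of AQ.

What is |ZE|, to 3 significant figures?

73.3

∠ZAQ = 87.4°, so AQ runs at -18.9° + (180° − 87.4°) = 73.7° from the x-axis; with |AQ| = 22.8, Q = A + 22.8·(cos 73.7°, sin 73.7°) = (57.2, 4.49). AQ ⟂ QE; with |QE| = 16.8 on the right of AQ, E = Q + 16.8·(0.960, -0.281) = (73.3, -0.226). Then |ZE| = |E − Z| = 73.3.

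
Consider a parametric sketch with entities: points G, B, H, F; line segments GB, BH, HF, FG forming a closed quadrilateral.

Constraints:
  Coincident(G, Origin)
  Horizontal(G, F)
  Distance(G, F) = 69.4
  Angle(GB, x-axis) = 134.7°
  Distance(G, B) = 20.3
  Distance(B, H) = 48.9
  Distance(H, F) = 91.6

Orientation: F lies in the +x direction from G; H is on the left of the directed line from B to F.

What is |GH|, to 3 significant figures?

60.9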